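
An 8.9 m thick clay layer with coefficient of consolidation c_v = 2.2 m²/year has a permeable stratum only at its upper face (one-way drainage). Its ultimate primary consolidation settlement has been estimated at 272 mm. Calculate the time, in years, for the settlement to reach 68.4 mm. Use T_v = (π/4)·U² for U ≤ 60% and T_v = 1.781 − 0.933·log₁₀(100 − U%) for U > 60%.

Drainage path length: H_d = H = 8.9 m (single drainage).
U = S(t)/S_ult = 68.4/272 = 0.2515.
U ≤ 60%: T_v = (π/4)·U² = (π/4)×0.25147² = 0.049667.
t = T_v·H_d²/c_v = 0.049667×8.9²/2.2 = 1.788 years.

t ≈ 1.79 years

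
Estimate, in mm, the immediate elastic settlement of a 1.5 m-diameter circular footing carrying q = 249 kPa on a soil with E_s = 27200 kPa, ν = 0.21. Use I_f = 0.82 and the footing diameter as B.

S_e ≈ 10.8 mm

Immediate (elastic) settlement: S_e = q·B·(1−ν²)/E_s · I_f.
S_e = 249 × 1.5 × (1 − 0.21²) / 27200 × 0.82
    = 249 × 1.5 × 0.9559 / 27200 × 0.82
    = 0.01076 m = 10.76 mm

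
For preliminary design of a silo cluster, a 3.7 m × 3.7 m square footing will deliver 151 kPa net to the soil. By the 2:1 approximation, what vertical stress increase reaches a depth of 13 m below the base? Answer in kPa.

By the 2:1 method the load spreads at 1 horizontal : 2 vertical, so at depth z the loaded area has grown by z in each plan dimension:
Δσ = qBL/((B+z)(L+z)) = 151×3.7×3.7/((3.7+13)(3.7+13)) = 7.4122 kPa

Δσ_z ≈ 7.41 kPa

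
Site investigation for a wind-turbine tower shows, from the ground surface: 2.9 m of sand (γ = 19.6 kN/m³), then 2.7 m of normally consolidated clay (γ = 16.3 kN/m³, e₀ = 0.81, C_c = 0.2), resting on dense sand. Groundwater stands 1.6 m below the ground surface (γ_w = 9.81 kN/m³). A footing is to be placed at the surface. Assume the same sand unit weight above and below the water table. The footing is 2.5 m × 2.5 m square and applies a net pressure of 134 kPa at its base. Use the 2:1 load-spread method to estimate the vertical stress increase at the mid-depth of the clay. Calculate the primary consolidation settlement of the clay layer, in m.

S_c ≈ 0.0387 m

Mid-depth of clay below the ground surface: z = 2.9 + 2.7/2 = 4.25 m.
Total vertical stress at mid-clay: σ_v = 19.6×2.9 + 16.3×1.35 = 78.845 kPa.
Pore pressure: u = 9.81×(4.25 − 1.6) = 25.997 kPa.
Initial effective stress: σ'_0 = σ_v − u = 78.845 − 25.997 = 52.848 kPa.
Stress increase at mid-clay by the 2:1 spreading method:
Δσ = qBL/((B+z)(L+z)) = 134×2.5×2.5/((2.5+4.25)(2.5+4.25)) = 18.381 kPa
Final effective stress: σ'_f = σ'_0 + Δσ = 52.848 + 18.381 = 71.229 kPa.
Normally consolidated clay, so the full stress increment lies on the virgin compression line:
S_c = C_c·H/(1+e₀)·log₁₀(σ'_f/σ'_0) = 0.2×2.7/(1+0.81)×log₁₀(71.229/52.848)
    = 0.29834 × 0.12963 = 0.03867 m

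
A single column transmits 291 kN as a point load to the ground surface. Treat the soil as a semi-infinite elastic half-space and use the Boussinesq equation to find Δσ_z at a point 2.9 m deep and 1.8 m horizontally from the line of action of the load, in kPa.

Δσ_z ≈ 7.32 kPa

Boussinesq vertical stress below a point load on an elastic half-space:
Δσ_z = 3P/(2πz²) · [1 + (r/z)²]^(−5/2)
r/z = 1.8/2.9 = 0.62069; [1+(r/z)²]^(−5/2) = 0.44277.
Δσ_z = 3×291/(2π×2.9²) × 0.44277 = 16.521 × 0.44277 = 7.315 kPa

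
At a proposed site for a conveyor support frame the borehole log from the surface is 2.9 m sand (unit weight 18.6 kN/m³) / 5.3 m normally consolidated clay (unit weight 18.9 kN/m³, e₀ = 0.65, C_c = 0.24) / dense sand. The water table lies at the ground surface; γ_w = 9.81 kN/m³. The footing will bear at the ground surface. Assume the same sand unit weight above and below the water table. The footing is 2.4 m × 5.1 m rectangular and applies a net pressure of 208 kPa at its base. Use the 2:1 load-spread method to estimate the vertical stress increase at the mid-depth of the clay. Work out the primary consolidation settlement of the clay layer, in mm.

S_c ≈ 159 mm

Mid-depth of clay below the ground surface: z = 2.9 + 5.3/2 = 5.55 m.
Total vertical stress at mid-clay: σ_v = 18.6×2.9 + 18.9×2.65 = 104.03 kPa.
Pore pressure: u = 9.81×(5.55 − 0) = 54.446 kPa.
Initial effective stress: σ'_0 = σ_v − u = 104.03 − 54.446 = 49.584 kPa.
Stress increase at mid-clay by the 2:1 spreading method:
Δσ = qBL/((B+z)(L+z)) = 208×2.4×5.1/((2.4+5.55)(5.1+5.55)) = 30.07 kPa
Final effective stress: σ'_f = σ'_0 + Δσ = 49.584 + 30.07 = 79.654 kPa.
Normally consolidated clay, so the full stress increment lies on the virgin compression line:
S_c = C_c·H/(1+e₀)·log₁₀(σ'_f/σ'_0) = 0.24×5.3/(1+0.65)×log₁₀(79.654/49.584)
    = 0.77091 × 0.20587 = 0.1587 m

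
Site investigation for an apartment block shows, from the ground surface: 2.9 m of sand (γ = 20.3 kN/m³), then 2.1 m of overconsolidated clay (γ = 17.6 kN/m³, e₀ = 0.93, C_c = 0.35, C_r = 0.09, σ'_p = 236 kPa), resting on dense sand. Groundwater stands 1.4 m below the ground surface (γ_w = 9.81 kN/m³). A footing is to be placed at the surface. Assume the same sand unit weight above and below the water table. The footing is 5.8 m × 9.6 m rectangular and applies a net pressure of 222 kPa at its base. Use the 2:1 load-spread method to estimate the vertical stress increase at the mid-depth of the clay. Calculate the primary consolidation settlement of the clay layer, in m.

Mid-depth of clay below the ground surface: z = 2.9 + 2.1/2 = 3.95 m.
Total vertical stress at mid-clay: σ_v = 20.3×2.9 + 17.6×1.05 = 77.35 kPa.
Pore pressure: u = 9.81×(3.95 − 1.4) = 25.015 kPa.
Initial effective stress: σ'_0 = σ_v − u = 77.35 − 25.015 = 52.335 kPa.
Stress increase at mid-clay by the 2:1 spreading method:
Δσ = qBL/((B+z)(L+z)) = 222×5.8×9.6/((5.8+3.95)(9.6+3.95)) = 93.564 kPa
Final effective stress: σ'_f = 52.335 + 93.564 = 145.9 kPa.
σ'_f = 145.9 ≤ σ'_p = 236 kPa, so the clay remains overconsolidated and only the recompression index applies:
S_c = C_r·H/(1+e₀)·log₁₀(σ'_f/σ'_0) = 0.09×2.1/1.93×log₁₀(145.9/52.335)
    = 0.097929 × 0.44526 = 0.0436 m

S_c ≈ 0.0436 m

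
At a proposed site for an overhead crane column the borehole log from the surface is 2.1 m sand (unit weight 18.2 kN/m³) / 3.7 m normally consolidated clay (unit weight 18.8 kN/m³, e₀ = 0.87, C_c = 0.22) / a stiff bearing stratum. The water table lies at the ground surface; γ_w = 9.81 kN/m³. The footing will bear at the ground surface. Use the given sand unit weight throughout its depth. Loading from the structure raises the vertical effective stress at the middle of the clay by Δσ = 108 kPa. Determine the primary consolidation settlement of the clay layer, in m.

Mid-depth of clay below the ground surface: z = 2.1 + 3.7/2 = 3.95 m.
Total vertical stress at mid-clay: σ_v = 18.2×2.1 + 18.8×1.85 = 73 kPa.
Pore pressure: u = 9.81×(3.95 − 0) = 38.75 kPa.
Initial effective stress: σ'_0 = σ_v − u = 73 − 38.75 = 34.25 kPa.
Final effective stress: σ'_f = σ'_0 + Δσ = 34.25 + 108 = 142.25 kPa.
Normally consolidated clay, so the full stress increment lies on the virgin compression line:
S_c = C_c·H/(1+e₀)·log₁₀(σ'_f/σ'_0) = 0.22×3.7/(1+0.87)×log₁₀(142.25/34.25)
    = 0.43529 × 0.61839 = 0.2692 m

S_c ≈ 0.269 m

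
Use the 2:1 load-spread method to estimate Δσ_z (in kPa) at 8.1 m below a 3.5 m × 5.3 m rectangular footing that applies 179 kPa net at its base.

By the 2:1 method the load spreads at 1 horizontal : 2 vertical, so at depth z the loaded area has grown by z in each plan dimension:
Δσ = qBL/((B+z)(L+z)) = 179×3.5×5.3/((3.5+8.1)(5.3+8.1)) = 21.362 kPa

Δσ_z ≈ 21.4 kPa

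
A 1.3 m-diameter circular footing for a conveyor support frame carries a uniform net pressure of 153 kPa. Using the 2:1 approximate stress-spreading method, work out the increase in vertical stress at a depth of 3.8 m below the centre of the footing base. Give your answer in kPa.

Δσ_z ≈ 9.94 kPa

By the 2:1 method the load spreads at 1 horizontal : 2 vertical, so at depth z the loaded area has grown by z in each plan dimension:
Δσ ≈ qD²/(D+z)² = 153×1.3²/(1.3+3.8)² = 9.9412 kPa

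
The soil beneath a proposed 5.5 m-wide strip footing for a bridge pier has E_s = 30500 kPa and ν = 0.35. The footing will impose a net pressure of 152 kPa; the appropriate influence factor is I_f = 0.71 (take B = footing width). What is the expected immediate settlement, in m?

Immediate (elastic) settlement: S_e = q·B·(1−ν²)/E_s · I_f.
S_e = 152 × 5.5 × (1 − 0.35²) / 30500 × 0.71
    = 152 × 5.5 × 0.8775 / 30500 × 0.71
    = 0.01708 m

S_e ≈ 0.0171 m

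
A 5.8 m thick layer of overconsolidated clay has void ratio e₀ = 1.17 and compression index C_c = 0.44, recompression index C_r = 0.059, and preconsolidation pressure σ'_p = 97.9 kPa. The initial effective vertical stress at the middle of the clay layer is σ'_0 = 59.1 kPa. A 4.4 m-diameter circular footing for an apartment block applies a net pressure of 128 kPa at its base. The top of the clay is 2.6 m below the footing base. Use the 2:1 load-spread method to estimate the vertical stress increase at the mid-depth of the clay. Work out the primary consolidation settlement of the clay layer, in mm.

Mid-depth of clay below the footing base: z = 2.6 + 5.8/2 = 5.5 m.
Stress increase at mid-clay by the 2:1 spreading method:
Δσ ≈ qD²/(D+z)² = 128×4.4²/(4.4+5.5)² = 25.284 kPa
Final effective stress: σ'_f = 59.1 + 25.284 = 84.384 kPa.
σ'_f = 84.384 ≤ σ'_p = 97.9 kPa, so the clay remains overconsolidated and only the recompression index applies:
S_c = C_r·H/(1+e₀)·log₁₀(σ'_f/σ'_0) = 0.059×5.8/2.17×log₁₀(84.384/59.1)
    = 0.1577 × 0.15467 = 0.02439 m

S_c ≈ 24.4 mm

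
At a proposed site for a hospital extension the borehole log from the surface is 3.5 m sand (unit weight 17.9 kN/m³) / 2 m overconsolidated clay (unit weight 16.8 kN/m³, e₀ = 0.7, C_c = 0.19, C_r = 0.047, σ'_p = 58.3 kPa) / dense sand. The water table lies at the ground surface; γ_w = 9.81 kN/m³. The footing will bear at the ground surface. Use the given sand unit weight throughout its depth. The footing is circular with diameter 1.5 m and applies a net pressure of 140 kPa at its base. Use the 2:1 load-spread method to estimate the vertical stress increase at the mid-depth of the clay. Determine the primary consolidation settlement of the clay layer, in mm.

S_c ≈ 5.32 mm

Mid-depth of clay below the ground surface: z = 3.5 + 2/2 = 4.5 m.
Total vertical stress at mid-clay: σ_v = 17.9×3.5 + 16.8×1 = 79.45 kPa.
Pore pressure: u = 9.81×(4.5 − 0) = 44.145 kPa.
Initial effective stress: σ'_0 = σ_v − u = 79.45 − 44.145 = 35.305 kPa.
Stress increase at mid-clay by the 2:1 spreading method:
Δσ ≈ qD²/(D+z)² = 140×1.5²/(1.5+4.5)² = 8.75 kPa
Final effective stress: σ'_f = 35.305 + 8.75 = 44.055 kPa.
σ'_f = 44.055 ≤ σ'_p = 58.3 kPa, so the clay remains overconsolidated and only the recompression index applies:
S_c = C_r·H/(1+e₀)·log₁₀(σ'_f/σ'_0) = 0.047×2/1.7×log₁₀(44.055/35.305)
    = 0.055296 × 0.096159 = 0.005317 m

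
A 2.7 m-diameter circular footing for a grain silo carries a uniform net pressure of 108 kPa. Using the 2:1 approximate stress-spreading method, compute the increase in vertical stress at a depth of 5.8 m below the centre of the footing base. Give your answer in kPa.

Δσ_z ≈ 10.9 kPa

By the 2:1 method the load spreads at 1 horizontal : 2 vertical, so at depth z the loaded area has grown by z in each plan dimension:
Δσ ≈ qD²/(D+z)² = 108×2.7²/(2.7+5.8)² = 10.897 kPa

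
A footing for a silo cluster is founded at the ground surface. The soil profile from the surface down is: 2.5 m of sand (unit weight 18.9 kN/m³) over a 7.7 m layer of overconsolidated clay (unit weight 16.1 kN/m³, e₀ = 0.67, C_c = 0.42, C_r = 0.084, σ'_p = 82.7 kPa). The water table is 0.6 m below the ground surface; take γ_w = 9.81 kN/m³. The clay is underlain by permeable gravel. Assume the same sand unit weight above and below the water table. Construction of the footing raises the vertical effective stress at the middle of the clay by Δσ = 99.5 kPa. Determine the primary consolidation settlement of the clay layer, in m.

S_c ≈ 0.589 m

Mid-depth of clay below the ground surface: z = 2.5 + 7.7/2 = 6.35 m.
Total vertical stress at mid-clay: σ_v = 18.9×2.5 + 16.1×3.85 = 109.24 kPa.
Pore pressure: u = 9.81×(6.35 − 0.6) = 56.408 kPa.
Initial effective stress: σ'_0 = σ_v − u = 109.24 − 56.408 = 52.832 kPa.
Final effective stress: σ'_f = 52.832 + 99.5 = 152.33 kPa.
σ'_f = 152.33 > σ'_p = 82.7 kPa, so the stress path crosses the preconsolidation pressure — recompression up to σ'_p, then virgin compression beyond:
S_c = H/(1+e₀)·[C_r·log₁₀(σ'_p/σ'_0) + C_c·log₁₀(σ'_f/σ'_p)]
    = 7.7/1.67 × [0.084×log₁₀(82.7/52.832) + 0.42×log₁₀(152.33/82.7)]
    = 4.6108 × [0.016347 + 0.11142] = 0.5891 m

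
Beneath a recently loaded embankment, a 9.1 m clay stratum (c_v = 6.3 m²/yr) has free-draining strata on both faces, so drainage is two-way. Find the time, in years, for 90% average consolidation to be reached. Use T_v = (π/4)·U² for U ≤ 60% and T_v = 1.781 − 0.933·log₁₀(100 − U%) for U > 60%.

t ≈ 2.79 years

Drainage path length: H_d = H/2 = 4.55 m (double drainage).
U > 60%: T_v = 1.781 − 0.933·log₁₀(100 − 90) = 0.848.
t = T_v·H_d²/c_v = 0.848×4.55²/6.3 = 2.787 years.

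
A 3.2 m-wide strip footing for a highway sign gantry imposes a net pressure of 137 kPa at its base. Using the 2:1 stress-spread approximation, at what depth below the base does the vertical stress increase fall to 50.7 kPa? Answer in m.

z ≈ 5.45 m

2:1 spreading — at depth z the loaded area has grown by z in each plan dimension:
qB/(B+z) = Δσ_z ⇒ z = qB/Δσ_z − B = 137×3.2/50.7 − 3.2 = 5.447 m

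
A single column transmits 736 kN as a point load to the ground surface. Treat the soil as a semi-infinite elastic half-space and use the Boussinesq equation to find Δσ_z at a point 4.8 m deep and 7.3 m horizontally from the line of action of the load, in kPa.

Boussinesq vertical stress below a point load on an elastic half-space:
Δσ_z = 3P/(2πz²) · [1 + (r/z)²]^(−5/2)
r/z = 7.3/4.8 = 1.5208; [1+(r/z)²]^(−5/2) = 0.050057.
Δσ_z = 3×736/(2π×4.8²) × 0.050057 = 15.252 × 0.050057 = 0.7635 kPa

Δσ_z ≈ 0.763 kPa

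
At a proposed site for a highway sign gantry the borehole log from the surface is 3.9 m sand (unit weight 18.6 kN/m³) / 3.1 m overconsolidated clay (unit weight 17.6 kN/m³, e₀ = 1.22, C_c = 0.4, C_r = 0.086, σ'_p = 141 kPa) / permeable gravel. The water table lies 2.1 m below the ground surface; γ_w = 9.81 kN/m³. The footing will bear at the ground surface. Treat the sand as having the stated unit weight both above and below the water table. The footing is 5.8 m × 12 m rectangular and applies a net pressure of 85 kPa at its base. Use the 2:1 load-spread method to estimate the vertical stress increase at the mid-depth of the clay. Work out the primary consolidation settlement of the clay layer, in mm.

Mid-depth of clay below the ground surface: z = 3.9 + 3.1/2 = 5.45 m.
Total vertical stress at mid-clay: σ_v = 18.6×3.9 + 17.6×1.55 = 99.82 kPa.
Pore pressure: u = 9.81×(5.45 − 2.1) = 32.864 kPa.
Initial effective stress: σ'_0 = σ_v − u = 99.82 − 32.864 = 66.956 kPa.
Stress increase at mid-clay by the 2:1 spreading method:
Δσ = qBL/((B+z)(L+z)) = 85×5.8×12/((5.8+5.45)(12+5.45)) = 30.136 kPa
Final effective stress: σ'_f = 66.956 + 30.136 = 97.092 kPa.
σ'_f = 97.092 ≤ σ'_p = 141 kPa, so the clay remains overconsolidated and only the recompression index applies:
S_c = C_r·H/(1+e₀)·log₁₀(σ'_f/σ'_0) = 0.086×3.1/2.22×log₁₀(97.092/66.956)
    = 0.12009 × 0.16139 = 0.01938 m

S_c ≈ 19.4 mm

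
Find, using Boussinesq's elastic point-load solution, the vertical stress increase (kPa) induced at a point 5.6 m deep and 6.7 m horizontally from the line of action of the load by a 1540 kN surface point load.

Boussinesq vertical stress below a point load on an elastic half-space:
Δσ_z = 3P/(2πz²) · [1 + (r/z)²]^(−5/2)
r/z = 6.7/5.6 = 1.1964; [1+(r/z)²]^(−5/2) = 0.10848.
Δσ_z = 3×1540/(2π×5.6²) × 0.10848 = 23.447 × 0.10848 = 2.544 kPa

Δσ_z ≈ 2.54 kPa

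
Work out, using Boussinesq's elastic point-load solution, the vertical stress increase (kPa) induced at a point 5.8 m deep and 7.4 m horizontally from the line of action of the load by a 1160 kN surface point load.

Δσ_z ≈ 1.47 kPa

Boussinesq vertical stress below a point load on an elastic half-space:
Δσ_z = 3P/(2πz²) · [1 + (r/z)²]^(−5/2)
r/z = 7.4/5.8 = 1.2759; [1+(r/z)²]^(−5/2) = 0.089332.
Δσ_z = 3×1160/(2π×5.8²) × 0.089332 = 16.464 × 0.089332 = 1.471 kPa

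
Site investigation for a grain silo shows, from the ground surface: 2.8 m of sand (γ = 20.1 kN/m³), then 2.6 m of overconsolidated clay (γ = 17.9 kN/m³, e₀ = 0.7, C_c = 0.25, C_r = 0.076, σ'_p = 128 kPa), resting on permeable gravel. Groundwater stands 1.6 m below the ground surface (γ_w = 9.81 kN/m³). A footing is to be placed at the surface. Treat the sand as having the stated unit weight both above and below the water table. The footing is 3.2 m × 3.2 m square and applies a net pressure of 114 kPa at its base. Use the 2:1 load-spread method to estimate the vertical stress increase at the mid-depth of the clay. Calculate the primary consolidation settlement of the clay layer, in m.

Mid-depth of clay below the ground surface: z = 2.8 + 2.6/2 = 4.1 m.
Total vertical stress at mid-clay: σ_v = 20.1×2.8 + 17.9×1.3 = 79.55 kPa.
Pore pressure: u = 9.81×(4.1 − 1.6) = 24.525 kPa.
Initial effective stress: σ'_0 = σ_v − u = 79.55 − 24.525 = 55.025 kPa.
Stress increase at mid-clay by the 2:1 spreading method:
Δσ = qBL/((B+z)(L+z)) = 114×3.2×3.2/((3.2+4.1)(3.2+4.1)) = 21.906 kPa
Final effective stress: σ'_f = 55.025 + 21.906 = 76.931 kPa.
σ'_f = 76.931 ≤ σ'_p = 128 kPa, so the clay remains overconsolidated and only the recompression index applies:
S_c = C_r·H/(1+e₀)·log₁₀(σ'_f/σ'_0) = 0.076×2.6/1.7×log₁₀(76.931/55.025)
    = 0.11623 × 0.14554 = 0.01692 m

S_c ≈ 0.0169 m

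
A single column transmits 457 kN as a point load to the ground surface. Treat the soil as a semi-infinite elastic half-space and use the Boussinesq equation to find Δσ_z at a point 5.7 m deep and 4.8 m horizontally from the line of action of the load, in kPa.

Δσ_z ≈ 1.76 kPa

Boussinesq vertical stress below a point load on an elastic half-space:
Δσ_z = 3P/(2πz²) · [1 + (r/z)²]^(−5/2)
r/z = 4.8/5.7 = 0.84211; [1+(r/z)²]^(−5/2) = 0.26185.
Δσ_z = 3×457/(2π×5.7²) × 0.26185 = 6.716 × 0.26185 = 1.759 kPa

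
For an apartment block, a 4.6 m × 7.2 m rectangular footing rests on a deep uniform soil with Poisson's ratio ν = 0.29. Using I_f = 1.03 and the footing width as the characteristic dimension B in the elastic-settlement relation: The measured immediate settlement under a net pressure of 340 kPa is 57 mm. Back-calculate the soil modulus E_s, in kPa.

E_s ≈ 25900 kPa

S_e = q·B·(1−ν²)/E_s · I_f  ⇒  E_s = q·B·(1−ν²)·I_f / S_e.
E_s = 340 × 4.6 × 0.9159 × 1.03 / 0.057 = 25880 kPa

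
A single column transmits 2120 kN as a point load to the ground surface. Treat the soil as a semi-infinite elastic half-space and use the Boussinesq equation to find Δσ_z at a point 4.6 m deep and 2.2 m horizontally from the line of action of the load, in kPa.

Boussinesq vertical stress below a point load on an elastic half-space:
Δσ_z = 3P/(2πz²) · [1 + (r/z)²]^(−5/2)
r/z = 2.2/4.6 = 0.47826; [1+(r/z)²]^(−5/2) = 0.59752.
Δσ_z = 3×2120/(2π×4.6²) × 0.59752 = 47.837 × 0.59752 = 28.58 kPa

Δσ_z ≈ 28.6 kPa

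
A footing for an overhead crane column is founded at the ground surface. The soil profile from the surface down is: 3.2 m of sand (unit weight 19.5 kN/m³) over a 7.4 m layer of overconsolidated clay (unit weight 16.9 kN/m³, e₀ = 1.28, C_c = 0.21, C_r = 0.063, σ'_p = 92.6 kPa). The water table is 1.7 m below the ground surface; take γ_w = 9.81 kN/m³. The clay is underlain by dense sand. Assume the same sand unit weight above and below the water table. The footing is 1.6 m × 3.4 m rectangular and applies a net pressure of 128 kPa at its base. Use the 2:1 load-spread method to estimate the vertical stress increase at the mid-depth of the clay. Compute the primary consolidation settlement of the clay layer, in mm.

Mid-depth of clay below the ground surface: z = 3.2 + 7.4/2 = 6.9 m.
Total vertical stress at mid-clay: σ_v = 19.5×3.2 + 16.9×3.7 = 124.93 kPa.
Pore pressure: u = 9.81×(6.9 − 1.7) = 51.012 kPa.
Initial effective stress: σ'_0 = σ_v − u = 124.93 − 51.012 = 73.918 kPa.
Stress increase at mid-clay by the 2:1 spreading method:
Δσ = qBL/((B+z)(L+z)) = 128×1.6×3.4/((1.6+6.9)(3.4+6.9)) = 7.9534 kPa
Final effective stress: σ'_f = 73.918 + 7.9534 = 81.871 kPa.
σ'_f = 81.871 ≤ σ'_p = 92.6 kPa, so the clay remains overconsolidated and only the recompression index applies:
S_c = C_r·H/(1+e₀)·log₁₀(σ'_f/σ'_0) = 0.063×7.4/2.28×log₁₀(81.871/73.918)
    = 0.20447 × 0.04438 = 0.009075 m

S_c ≈ 9.07 mm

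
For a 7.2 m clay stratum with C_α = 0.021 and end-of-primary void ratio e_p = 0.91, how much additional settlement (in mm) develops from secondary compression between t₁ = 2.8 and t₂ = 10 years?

Secondary compression: S_s = C_α·H/(1+e_p)·log₁₀(t₂/t₁)
S_s = 0.021×7.2/(1+0.91)×log₁₀(10/2.8)
    = 0.07916 × 0.5528 = 0.04376 m

S_s ≈ 43.8 mm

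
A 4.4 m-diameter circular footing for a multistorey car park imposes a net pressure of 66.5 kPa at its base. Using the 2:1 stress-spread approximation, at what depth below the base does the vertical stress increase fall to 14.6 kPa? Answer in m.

2:1 spreading — at depth z the loaded area has grown by z in each plan dimension:
qD²/(D+z)² = Δσ_z ⇒ z = D(√(q/Δσ_z) − 1) = 4.4×(√(66.5/14.6) − 1) = 4.99 m

z ≈ 4.99 m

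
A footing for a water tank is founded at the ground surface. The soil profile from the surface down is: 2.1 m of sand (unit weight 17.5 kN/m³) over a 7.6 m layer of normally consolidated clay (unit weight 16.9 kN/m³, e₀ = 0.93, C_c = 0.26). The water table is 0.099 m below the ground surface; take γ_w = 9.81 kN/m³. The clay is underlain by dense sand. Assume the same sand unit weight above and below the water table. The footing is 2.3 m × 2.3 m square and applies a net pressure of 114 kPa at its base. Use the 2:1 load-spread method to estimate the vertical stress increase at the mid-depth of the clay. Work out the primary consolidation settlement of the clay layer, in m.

Mid-depth of clay below the ground surface: z = 2.1 + 7.6/2 = 5.9 m.
Total vertical stress at mid-clay: σ_v = 17.5×2.1 + 16.9×3.8 = 100.97 kPa.
Pore pressure: u = 9.81×(5.9 − 0.099) = 56.908 kPa.
Initial effective stress: σ'_0 = σ_v − u = 100.97 − 56.908 = 44.062 kPa.
Stress increase at mid-clay by the 2:1 spreading method:
Δσ = qBL/((B+z)(L+z)) = 114×2.3×2.3/((2.3+5.9)(2.3+5.9)) = 8.9688 kPa
Final effective stress: σ'_f = σ'_0 + Δσ = 44.062 + 8.9688 = 53.031 kPa.
Normally consolidated clay, so the full stress increment lies on the virgin compression line:
S_c = C_c·H/(1+e₀)·log₁₀(σ'_f/σ'_0) = 0.26×7.6/(1+0.93)×log₁₀(53.031/44.062)
    = 1.0238 × 0.080466 = 0.08238 m

S_c ≈ 0.0824 m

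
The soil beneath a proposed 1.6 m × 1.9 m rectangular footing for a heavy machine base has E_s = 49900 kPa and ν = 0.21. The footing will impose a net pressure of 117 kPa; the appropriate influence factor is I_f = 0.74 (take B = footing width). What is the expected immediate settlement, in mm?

S_e ≈ 2.65 mm

Immediate (elastic) settlement: S_e = q·B·(1−ν²)/E_s · I_f.
S_e = 117 × 1.6 × (1 − 0.21²) / 49900 × 0.74
    = 117 × 1.6 × 0.9559 / 49900 × 0.74
    = 0.002654 m = 2.654 mm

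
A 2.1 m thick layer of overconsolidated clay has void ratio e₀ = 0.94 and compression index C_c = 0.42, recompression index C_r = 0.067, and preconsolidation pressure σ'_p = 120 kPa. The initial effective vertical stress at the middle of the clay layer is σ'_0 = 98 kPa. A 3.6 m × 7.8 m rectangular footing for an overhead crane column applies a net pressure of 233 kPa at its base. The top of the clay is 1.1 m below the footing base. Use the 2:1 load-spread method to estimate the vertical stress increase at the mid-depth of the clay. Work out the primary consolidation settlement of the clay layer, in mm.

Mid-depth of clay below the footing base: z = 1.1 + 2.1/2 = 2.15 m.
Stress increase at mid-clay by the 2:1 spreading method:
Δσ = qBL/((B+z)(L+z)) = 233×3.6×7.8/((3.6+2.15)(7.8+2.15)) = 114.36 kPa
Final effective stress: σ'_f = 98 + 114.36 = 212.36 kPa.
σ'_f = 212.36 > σ'_p = 120 kPa, so the stress path crosses the preconsolidation pressure — recompression up to σ'_p, then virgin compression beyond:
S_c = H/(1+e₀)·[C_r·log₁₀(σ'_p/σ'_0) + C_c·log₁₀(σ'_f/σ'_p)]
    = 2.1/1.94 × [0.067×log₁₀(120/98) + 0.42×log₁₀(212.36/120)]
    = 1.0825 × [0.005893 + 0.10411] = 0.1191 m

S_c ≈ 119 mm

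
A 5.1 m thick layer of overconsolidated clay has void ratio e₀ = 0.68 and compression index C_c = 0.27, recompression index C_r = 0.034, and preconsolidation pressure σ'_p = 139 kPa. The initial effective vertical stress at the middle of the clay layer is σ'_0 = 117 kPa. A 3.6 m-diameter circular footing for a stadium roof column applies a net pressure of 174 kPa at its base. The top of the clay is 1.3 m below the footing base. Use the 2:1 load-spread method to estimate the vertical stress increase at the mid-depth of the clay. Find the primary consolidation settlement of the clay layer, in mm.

S_c ≈ 52.5 mm

Mid-depth of clay below the footing base: z = 1.3 + 5.1/2 = 3.85 m.
Stress increase at mid-clay by the 2:1 spreading method:
Δσ ≈ qD²/(D+z)² = 174×3.6²/(3.6+3.85)² = 40.63 kPa
Final effective stress: σ'_f = 117 + 40.63 = 157.63 kPa.
σ'_f = 157.63 > σ'_p = 139 kPa, so the stress path crosses the preconsolidation pressure — recompression up to σ'_p, then virgin compression beyond:
S_c = H/(1+e₀)·[C_r·log₁₀(σ'_p/σ'_0) + C_c·log₁₀(σ'_f/σ'_p)]
    = 5.1/1.68 × [0.034×log₁₀(139/117) + 0.27×log₁₀(157.63/139)]
    = 3.0357 × [0.0025442 + 0.014749] = 0.0525 m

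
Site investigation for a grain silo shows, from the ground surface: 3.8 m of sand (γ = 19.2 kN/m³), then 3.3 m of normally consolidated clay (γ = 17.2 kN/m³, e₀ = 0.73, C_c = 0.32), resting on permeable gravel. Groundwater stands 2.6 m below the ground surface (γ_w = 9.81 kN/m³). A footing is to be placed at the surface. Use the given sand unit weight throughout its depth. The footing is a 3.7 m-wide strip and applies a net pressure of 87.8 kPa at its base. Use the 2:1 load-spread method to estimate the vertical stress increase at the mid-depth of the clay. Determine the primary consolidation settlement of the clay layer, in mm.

S_c ≈ 105 mm

Mid-depth of clay below the ground surface: z = 3.8 + 3.3/2 = 5.45 m.
Total vertical stress at mid-clay: σ_v = 19.2×3.8 + 17.2×1.65 = 101.34 kPa.
Pore pressure: u = 9.81×(5.45 − 2.6) = 27.959 kPa.
Initial effective stress: σ'_0 = σ_v − u = 101.34 − 27.959 = 73.381 kPa.
Stress increase at mid-clay by the 2:1 spreading method:
Δσ = qB/(B+z) = 87.8×3.7/(3.7+5.45) = 35.504 kPa
Final effective stress: σ'_f = σ'_0 + Δσ = 73.381 + 35.504 = 108.88 kPa.
Normally consolidated clay, so the full stress increment lies on the virgin compression line:
S_c = C_c·H/(1+e₀)·log₁₀(σ'_f/σ'_0) = 0.32×3.3/(1+0.73)×log₁₀(108.88/73.381)
    = 0.6104 × 0.17136 = 0.1046 m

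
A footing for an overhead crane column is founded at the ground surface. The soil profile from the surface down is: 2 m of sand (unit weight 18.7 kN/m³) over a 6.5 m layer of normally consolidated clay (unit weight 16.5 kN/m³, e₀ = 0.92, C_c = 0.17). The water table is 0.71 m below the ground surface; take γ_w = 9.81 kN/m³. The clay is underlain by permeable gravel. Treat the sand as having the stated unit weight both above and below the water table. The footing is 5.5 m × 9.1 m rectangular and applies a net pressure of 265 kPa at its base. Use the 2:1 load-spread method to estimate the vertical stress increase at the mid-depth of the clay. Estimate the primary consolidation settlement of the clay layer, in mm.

Mid-depth of clay below the ground surface: z = 2 + 6.5/2 = 5.25 m.
Total vertical stress at mid-clay: σ_v = 18.7×2 + 16.5×3.25 = 91.025 kPa.
Pore pressure: u = 9.81×(5.25 − 0.71) = 44.537 kPa.
Initial effective stress: σ'_0 = σ_v − u = 91.025 − 44.537 = 46.488 kPa.
Stress increase at mid-clay by the 2:1 spreading method:
Δσ = qBL/((B+z)(L+z)) = 265×5.5×9.1/((5.5+5.25)(9.1+5.25)) = 85.978 kPa
Final effective stress: σ'_f = σ'_0 + Δσ = 46.488 + 85.978 = 132.47 kPa.
Normally consolidated clay, so the full stress increment lies on the virgin compression line:
S_c = C_c·H/(1+e₀)·log₁₀(σ'_f/σ'_0) = 0.17×6.5/(1+0.92)×log₁₀(132.47/46.488)
    = 0.57552 × 0.45478 = 0.2617 m

S_c ≈ 262 mm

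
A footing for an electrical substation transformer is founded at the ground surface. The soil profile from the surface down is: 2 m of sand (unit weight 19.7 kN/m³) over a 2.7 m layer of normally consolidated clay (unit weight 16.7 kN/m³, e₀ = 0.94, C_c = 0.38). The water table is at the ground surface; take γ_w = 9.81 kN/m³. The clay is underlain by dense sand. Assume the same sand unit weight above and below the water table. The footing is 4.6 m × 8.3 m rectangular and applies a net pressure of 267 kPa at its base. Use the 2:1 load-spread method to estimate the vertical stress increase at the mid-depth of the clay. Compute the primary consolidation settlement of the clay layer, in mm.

Mid-depth of clay below the ground surface: z = 2 + 2.7/2 = 3.35 m.
Total vertical stress at mid-clay: σ_v = 19.7×2 + 16.7×1.35 = 61.945 kPa.
Pore pressure: u = 9.81×(3.35 − 0) = 32.864 kPa.
Initial effective stress: σ'_0 = σ_v − u = 61.945 − 32.864 = 29.081 kPa.
Stress increase at mid-clay by the 2:1 spreading method:
Δσ = qBL/((B+z)(L+z)) = 267×4.6×8.3/((4.6+3.35)(8.3+3.35)) = 110.07 kPa
Final effective stress: σ'_f = σ'_0 + Δσ = 29.081 + 110.07 = 139.15 kPa.
Normally consolidated clay, so the full stress increment lies on the virgin compression line:
S_c = C_c·H/(1+e₀)·log₁₀(σ'_f/σ'_0) = 0.38×2.7/(1+0.94)×log₁₀(139.15/29.081)
    = 0.52887 × 0.67987 = 0.3596 m

S_c ≈ 360 mm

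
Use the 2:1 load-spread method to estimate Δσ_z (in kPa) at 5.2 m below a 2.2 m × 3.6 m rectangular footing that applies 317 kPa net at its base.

Δσ_z ≈ 38.6 kPa

By the 2:1 method the load spreads at 1 horizontal : 2 vertical, so at depth z the loaded area has grown by z in each plan dimension:
Δσ = qBL/((B+z)(L+z)) = 317×2.2×3.6/((2.2+5.2)(3.6+5.2)) = 38.554 kPa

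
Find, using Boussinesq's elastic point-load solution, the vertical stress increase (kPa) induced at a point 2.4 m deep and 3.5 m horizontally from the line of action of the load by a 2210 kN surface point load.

Δσ_z ≈ 10.6 kPa

Boussinesq vertical stress below a point load on an elastic half-space:
Δσ_z = 3P/(2πz²) · [1 + (r/z)²]^(−5/2)
r/z = 3.5/2.4 = 1.4583; [1+(r/z)²]^(−5/2) = 0.057846.
Δσ_z = 3×2210/(2π×2.4²) × 0.057846 = 183.19 × 0.057846 = 10.6 kPa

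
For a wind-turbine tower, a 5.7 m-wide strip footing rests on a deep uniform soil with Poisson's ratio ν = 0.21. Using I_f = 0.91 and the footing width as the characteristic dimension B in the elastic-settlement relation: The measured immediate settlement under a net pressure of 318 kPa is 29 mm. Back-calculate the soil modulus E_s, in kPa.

E_s ≈ 54400 kPa

S_e = q·B·(1−ν²)/E_s · I_f  ⇒  E_s = q·B·(1−ν²)·I_f / S_e.
E_s = 318 × 5.7 × 0.9559 × 0.91 / 0.029 = 54370 kPa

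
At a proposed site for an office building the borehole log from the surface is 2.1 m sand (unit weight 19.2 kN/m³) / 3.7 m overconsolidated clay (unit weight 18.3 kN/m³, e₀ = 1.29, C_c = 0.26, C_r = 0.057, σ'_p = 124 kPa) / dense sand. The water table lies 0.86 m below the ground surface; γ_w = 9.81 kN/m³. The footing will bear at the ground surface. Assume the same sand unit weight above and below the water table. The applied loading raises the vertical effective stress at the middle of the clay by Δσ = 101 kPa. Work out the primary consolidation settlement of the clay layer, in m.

Mid-depth of clay below the ground surface: z = 2.1 + 3.7/2 = 3.95 m.
Total vertical stress at mid-clay: σ_v = 19.2×2.1 + 18.3×1.85 = 74.175 kPa.
Pore pressure: u = 9.81×(3.95 − 0.86) = 30.313 kPa.
Initial effective stress: σ'_0 = σ_v − u = 74.175 − 30.313 = 43.862 kPa.
Final effective stress: σ'_f = 43.862 + 101 = 144.86 kPa.
σ'_f = 144.86 > σ'_p = 124 kPa, so the stress path crosses the preconsolidation pressure — recompression up to σ'_p, then virgin compression beyond:
S_c = H/(1+e₀)·[C_r·log₁₀(σ'_p/σ'_0) + C_c·log₁₀(σ'_f/σ'_p)]
    = 3.7/2.29 × [0.057×log₁₀(124/43.862) + 0.26×log₁₀(144.86/124)]
    = 1.6157 × [0.025726 + 0.017557] = 0.06993 m

S_c ≈ 0.0699 m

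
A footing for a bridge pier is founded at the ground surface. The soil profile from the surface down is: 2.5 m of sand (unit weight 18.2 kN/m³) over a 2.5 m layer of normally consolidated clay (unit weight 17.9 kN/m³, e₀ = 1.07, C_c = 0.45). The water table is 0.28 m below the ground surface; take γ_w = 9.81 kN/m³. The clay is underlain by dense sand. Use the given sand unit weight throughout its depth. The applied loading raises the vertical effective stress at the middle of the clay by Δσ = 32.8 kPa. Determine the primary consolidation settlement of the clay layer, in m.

Mid-depth of clay below the ground surface: z = 2.5 + 2.5/2 = 3.75 m.
Total vertical stress at mid-clay: σ_v = 18.2×2.5 + 17.9×1.25 = 67.875 kPa.
Pore pressure: u = 9.81×(3.75 − 0.28) = 34.041 kPa.
Initial effective stress: σ'_0 = σ_v − u = 67.875 − 34.041 = 33.834 kPa.
Final effective stress: σ'_f = σ'_0 + Δσ = 33.834 + 32.8 = 66.634 kPa.
Normally consolidated clay, so the full stress increment lies on the virgin compression line:
S_c = C_c·H/(1+e₀)·log₁₀(σ'_f/σ'_0) = 0.45×2.5/(1+1.07)×log₁₀(66.634/33.834)
    = 0.54348 × 0.29434 = 0.16 m

S_c ≈ 0.16 m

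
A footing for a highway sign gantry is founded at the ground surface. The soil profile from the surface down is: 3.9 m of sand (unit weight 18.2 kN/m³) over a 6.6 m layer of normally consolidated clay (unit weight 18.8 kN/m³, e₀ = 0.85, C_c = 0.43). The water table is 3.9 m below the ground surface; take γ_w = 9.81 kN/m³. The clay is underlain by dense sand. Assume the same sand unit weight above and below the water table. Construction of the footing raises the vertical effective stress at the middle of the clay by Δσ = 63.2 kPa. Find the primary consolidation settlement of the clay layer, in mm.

Mid-depth of clay below the ground surface: z = 3.9 + 6.6/2 = 7.2 m.
Total vertical stress at mid-clay: σ_v = 18.2×3.9 + 18.8×3.3 = 133.02 kPa.
Pore pressure: u = 9.81×(7.2 − 3.9) = 32.373 kPa.
Initial effective stress: σ'_0 = σ_v − u = 133.02 − 32.373 = 100.65 kPa.
Final effective stress: σ'_f = σ'_0 + Δσ = 100.65 + 63.2 = 163.85 kPa.
Normally consolidated clay, so the full stress increment lies on the virgin compression line:
S_c = C_c·H/(1+e₀)·log₁₀(σ'_f/σ'_0) = 0.43×6.6/(1+0.85)×log₁₀(163.85/100.65)
    = 1.5341 × 0.21163 = 0.3247 m

S_c ≈ 325 mm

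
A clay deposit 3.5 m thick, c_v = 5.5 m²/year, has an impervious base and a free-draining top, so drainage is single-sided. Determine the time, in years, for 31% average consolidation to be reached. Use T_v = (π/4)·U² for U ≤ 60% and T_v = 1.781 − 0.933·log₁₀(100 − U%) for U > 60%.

Drainage path length: H_d = H = 3.5 m (single drainage).
U ≤ 60%: T_v = (π/4)·U² = (π/4)×0.31² = 0.075477.
t = T_v·H_d²/c_v = 0.075477×3.5²/5.5 = 0.1681 years.

t ≈ 0.168 years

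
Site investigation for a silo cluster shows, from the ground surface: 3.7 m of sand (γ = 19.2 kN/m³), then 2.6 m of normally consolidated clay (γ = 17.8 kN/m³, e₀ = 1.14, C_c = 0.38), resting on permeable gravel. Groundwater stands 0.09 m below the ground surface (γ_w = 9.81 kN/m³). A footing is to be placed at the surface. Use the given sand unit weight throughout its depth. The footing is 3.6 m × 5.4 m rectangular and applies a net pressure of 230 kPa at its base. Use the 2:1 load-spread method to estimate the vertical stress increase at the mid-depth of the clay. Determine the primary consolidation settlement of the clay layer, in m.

Mid-depth of clay below the ground surface: z = 3.7 + 2.6/2 = 5 m.
Total vertical stress at mid-clay: σ_v = 19.2×3.7 + 17.8×1.3 = 94.18 kPa.
Pore pressure: u = 9.81×(5 − 0.09) = 48.167 kPa.
Initial effective stress: σ'_0 = σ_v − u = 94.18 − 48.167 = 46.013 kPa.
Stress increase at mid-clay by the 2:1 spreading method:
Δσ = qBL/((B+z)(L+z)) = 230×3.6×5.4/((3.6+5)(5.4+5)) = 49.991 kPa
Final effective stress: σ'_f = σ'_0 + Δσ = 46.013 + 49.991 = 96.004 kPa.
Normally consolidated clay, so the full stress increment lies on the virgin compression line:
S_c = C_c·H/(1+e₀)·log₁₀(σ'_f/σ'_0) = 0.38×2.6/(1+1.14)×log₁₀(96.004/46.013)
    = 0.46168 × 0.31941 = 0.1475 m

S_c ≈ 0.147 m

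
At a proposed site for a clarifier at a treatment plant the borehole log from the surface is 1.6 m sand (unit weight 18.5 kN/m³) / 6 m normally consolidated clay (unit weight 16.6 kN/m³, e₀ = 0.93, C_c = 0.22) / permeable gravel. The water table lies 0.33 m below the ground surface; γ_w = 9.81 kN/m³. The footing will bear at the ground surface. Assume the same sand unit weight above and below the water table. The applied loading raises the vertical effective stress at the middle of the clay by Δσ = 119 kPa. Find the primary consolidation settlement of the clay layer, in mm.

Mid-depth of clay below the ground surface: z = 1.6 + 6/2 = 4.6 m.
Total vertical stress at mid-clay: σ_v = 18.5×1.6 + 16.6×3 = 79.4 kPa.
Pore pressure: u = 9.81×(4.6 − 0.33) = 41.889 kPa.
Initial effective stress: σ'_0 = σ_v − u = 79.4 − 41.889 = 37.511 kPa.
Final effective stress: σ'_f = σ'_0 + Δσ = 37.511 + 119 = 156.51 kPa.
Normally consolidated clay, so the full stress increment lies on the virgin compression line:
S_c = C_c·H/(1+e₀)·log₁₀(σ'_f/σ'_0) = 0.22×6/(1+0.93)×log₁₀(156.51/37.511)
    = 0.68394 × 0.62038 = 0.4243 m

S_c ≈ 424 mm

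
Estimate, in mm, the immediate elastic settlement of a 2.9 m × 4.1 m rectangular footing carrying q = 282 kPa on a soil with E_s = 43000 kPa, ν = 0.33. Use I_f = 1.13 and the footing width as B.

S_e ≈ 19.2 mm

Immediate (elastic) settlement: S_e = q·B·(1−ν²)/E_s · I_f.
S_e = 282 × 2.9 × (1 − 0.33²) / 43000 × 1.13
    = 282 × 2.9 × 0.8911 / 43000 × 1.13
    = 0.01915 m = 19.15 mm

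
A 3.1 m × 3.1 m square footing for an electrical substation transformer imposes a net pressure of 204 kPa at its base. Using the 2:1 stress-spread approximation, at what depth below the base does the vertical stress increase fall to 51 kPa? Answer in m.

z ≈ 3.1 m

2:1 spreading — at depth z the loaded area has grown by z in each plan dimension:
qB²/(B+z)² = Δσ_z ⇒ z = B(√(q/Δσ_z) − 1) = 3.1×(√(204/51) − 1) = 3.1 m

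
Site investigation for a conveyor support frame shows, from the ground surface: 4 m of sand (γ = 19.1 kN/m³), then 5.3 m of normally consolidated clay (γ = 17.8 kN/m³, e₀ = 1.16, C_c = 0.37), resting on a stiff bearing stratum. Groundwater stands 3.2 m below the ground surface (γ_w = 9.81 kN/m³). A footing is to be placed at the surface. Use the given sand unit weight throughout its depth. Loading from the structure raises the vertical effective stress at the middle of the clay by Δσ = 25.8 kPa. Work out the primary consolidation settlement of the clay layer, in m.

S_c ≈ 0.0996 m

Mid-depth of clay below the ground surface: z = 4 + 5.3/2 = 6.65 m.
Total vertical stress at mid-clay: σ_v = 19.1×4 + 17.8×2.65 = 123.57 kPa.
Pore pressure: u = 9.81×(6.65 − 3.2) = 33.845 kPa.
Initial effective stress: σ'_0 = σ_v − u = 123.57 − 33.845 = 89.725 kPa.
Final effective stress: σ'_f = σ'_0 + Δσ = 89.725 + 25.8 = 115.52 kPa.
Normally consolidated clay, so the full stress increment lies on the virgin compression line:
S_c = C_c·H/(1+e₀)·log₁₀(σ'_f/σ'_0) = 0.37×5.3/(1+1.16)×log₁₀(115.52/89.725)
    = 0.90787 × 0.10974 = 0.09963 m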